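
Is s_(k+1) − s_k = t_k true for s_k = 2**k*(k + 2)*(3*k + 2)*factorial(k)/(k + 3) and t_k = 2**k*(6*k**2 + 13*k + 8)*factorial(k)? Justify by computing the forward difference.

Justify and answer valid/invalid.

s_(k+1) = 2**(k + 1)*(k + 3)*(3*k + 5)*factorial(k + 1)/(k + 4)
s_(k+1) − s_k = 2**k*(6*k**4 + 49*k**3 + 140*k**2 + 168*k + 74)*factorial(k)/((k + 3)*(k + 4))
(s_(k+1) − s_k) − t_k = -2**k*(6*k**3 + 31*k**2 + 44*k + 22)*factorial(k)/((k + 3)*(k + 4))

Invalid: residual -2**k*(6*k**3 + 31*k**2 + 44*k + 22)*factorial(k)/((k + 3)*(k + 4)) ≠ 0.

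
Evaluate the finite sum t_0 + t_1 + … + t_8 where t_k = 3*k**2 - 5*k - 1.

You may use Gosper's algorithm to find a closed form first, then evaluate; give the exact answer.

Compute t_(k+1)/t_k: get (3*k**2 + k - 3)/(3*k**2 - 5*k - 1).
Take A(k)=1, B(k)=1, C(k)=k**2 - 5*k/3 - 1/3.
Key eq: (1)·f(k+1) = (1)·f(k) + (k**2 - 5*k/3 - 1/3).
Degrees (0,0,2) ⇒ d ≤ 3.
A polynomial solution: f(k) = k*(k**2 - 4*k + 2)/3.
Certificate R = B(k−1)f/C = k*(k**2 - 4*k + 2)/(3*k**2 - 5*k - 1) gives s_k = k*(k**2 - 4*k + 2).
Check: Δs_k = 3*k**2 - 5*k - 1. ✓
Evaluate s at k=9 and k=0: 423 and 0; difference 423.

Σ = 423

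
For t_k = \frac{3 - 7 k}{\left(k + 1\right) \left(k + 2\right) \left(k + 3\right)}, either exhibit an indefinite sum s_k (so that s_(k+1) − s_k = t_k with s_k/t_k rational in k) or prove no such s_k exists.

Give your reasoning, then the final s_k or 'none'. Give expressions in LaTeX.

s_k = \frac{k \left(4 - k\right)}{\left(k + 1\right) \left(k + 2\right)}

r(k) = (k + 1)*(7*k + 4)/((k + 4)*(7*k - 3)) after simplifying.
Take A(k)=k + 1, B(k)=k + 4, C(k)=k - 3/7.
Need (k + 1)·f(k+1) − (k + 3)·f(k) = k - 3/7.
Degrees (1,1,1) ⇒ d ≤ 2.
Coefficient equations give f(k) = k*(k - 4)/7.
Certificate R = B(k−1)f/C = k*(k - 4)*(k + 3)/(7*k - 3) gives s_k = k*(4 - k)/((k + 1)*(k + 2)).
Δs = (3 - 7*k)/(k**3 + 6*k**2 + 11*k + 6), as required.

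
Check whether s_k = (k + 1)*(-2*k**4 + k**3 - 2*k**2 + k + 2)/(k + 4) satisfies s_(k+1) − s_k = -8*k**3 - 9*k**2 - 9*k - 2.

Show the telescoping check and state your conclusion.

s_(k+1) = k*(-2*k**4 - 11*k**3 - 25*k**2 - 30*k - 16)/(k + 5)
s_(k+1) − s_k = (-8*k**5 - 63*k**4 - 124*k**3 - 134*k**2 - 81*k - 10)/(k**2 + 9*k + 20)
(s_(k+1) − s_k) − t_k = 3*(6*k**4 + 42*k**3 + 43*k**2 + 39*k + 10)/(k**2 + 9*k + 20)

Invalid: residual 3*(6*k**4 + 42*k**3 + 43*k**2 + 39*k + 10)/(k**2 + 9*k + 20) ≠ 0.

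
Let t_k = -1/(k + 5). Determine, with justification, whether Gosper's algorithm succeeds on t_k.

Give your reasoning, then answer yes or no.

No — the linear system for f has no solution.

The ratio is (k + 5)/(k + 6).
A = k + 5, B = k + 6, C = 1.
Need (k + 5)·f(k+1) − (k + 5)·f(k) = 1.
From deg A=1, deg B=1, deg C=0: d=0.
Generic f = c0 gives residual -1; -1 = 0 cannot hold, so t_k is not Gosper-summable.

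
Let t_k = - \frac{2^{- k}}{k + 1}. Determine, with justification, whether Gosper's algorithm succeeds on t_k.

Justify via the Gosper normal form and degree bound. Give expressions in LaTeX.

The ratio is (k + 1)/(2*(k + 2)).
Take A(k)=k/2 + 1/2, B(k)=k + 2, C(k)=1.
f must satisfy (k/2 + 1/2)·f(k+1) − (k + 1)·f(k) = 1.
deg f ≤ -1 (via 1,1,0).
d = -1 < 0 ⇒ no nonzero polynomial f; not summable.

No; the degree bound rules out any f.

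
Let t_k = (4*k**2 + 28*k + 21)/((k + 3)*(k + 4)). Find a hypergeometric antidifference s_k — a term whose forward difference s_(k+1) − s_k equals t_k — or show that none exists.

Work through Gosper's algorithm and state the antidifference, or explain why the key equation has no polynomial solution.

s_k = k*(4*k + 3)/(k + 3)

Step 1: r(k) = (k + 3)*(28*k + 4*(k + 1)**2 + 49)/((k + 5)*(4*k**2 + 28*k + 21)).
So A=k + 3 and B=k + 5, with C=k**2 + 7*k + 21/4.
Solve (k + 3)·f(k+1) − (k + 4)·f(k) = k**2 + 7*k + 21/4.
Bound: deg f ≤ 2.
Solve for f: f(k) = k*(4*k + 3)/4 (degree 2 ≤ 2).
Get s_k = R·t_k = k*(4*k + 3)/(k + 3) with R(k) = B(k−1)f(k)/C(k) = k*(k + 4)*(4*k + 3)/(4*k**2 + 28*k + 21).
Δs = (4*k**2 + 28*k + 21)/(k**2 + 7*k + 12), as required.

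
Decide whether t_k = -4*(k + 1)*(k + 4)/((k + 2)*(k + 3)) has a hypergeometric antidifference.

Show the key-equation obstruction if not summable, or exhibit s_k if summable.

Yes. s_k = 4*k*(-k - 1)/(k + 2).

Step 1: r(k) = (k + 2)**2*(k + 5)/((k + 1)*(k + 4)**2).
Normal form (A,B,C) = (k + 2, k + 4, k**2 + 5*k + 4).
Key eq: (k + 2)·f(k+1) = (k + 3)·f(k) + (k**2 + 5*k + 4).
Degrees (1,1,2) ⇒ d ≤ 2.
Match coefficients ⇒ f(k) = k*(k + 1).
Get s_k = R·t_k = 4*k*(-k - 1)/(k + 2) with R(k) = B(k−1)f(k)/C(k) = k*(k + 3)/(k + 4).
Δs = 4*(-k**2 - 5*k - 4)/(k**2 + 5*k + 6), as required.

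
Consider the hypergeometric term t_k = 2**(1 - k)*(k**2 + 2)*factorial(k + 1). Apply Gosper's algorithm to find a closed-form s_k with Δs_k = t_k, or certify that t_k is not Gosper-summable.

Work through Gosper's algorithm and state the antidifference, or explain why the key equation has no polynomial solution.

s_k = 2**(2 - k)*(k - 1)*factorial(k + 1)

The ratio is (k + 2)*((k + 1)**2 + 2)/(2*(k**2 + 2)).
Normal form (A,B,C) = (k/2 + 1, 1, k**2 + 2).
Key eq: (k/2 + 1)·f(k+1) = (1)·f(k) + (k**2 + 2).
deg f ≤ 1 (via 1,0,2).
Solving with deg f ≤ 1: f(k) = 2*(k - 1).
Then R = B(k−1)f/C = 2*(k - 1)/(k**2 + 2), so s_k = R(k)·t_k = 2**(2 - k)*(k - 1)*factorial(k + 1).
Verify: 2**(1 - k)*(k**2 + 2)*factorial(k + 1) matches t_k.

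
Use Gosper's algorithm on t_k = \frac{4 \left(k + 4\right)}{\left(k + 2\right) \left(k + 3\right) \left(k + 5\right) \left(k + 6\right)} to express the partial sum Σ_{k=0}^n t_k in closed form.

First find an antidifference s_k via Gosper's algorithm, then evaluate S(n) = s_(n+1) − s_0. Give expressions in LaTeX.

S(n) = \frac{n^{2} + 9 n + 8}{5 \left(n^{2} + 9 n + 18\right)}

Compute t_(k+1)/t_k: get (k + 2)*(k + 5)**2/((k + 4)**2*(k + 7)).
Gosper form: A/B · C(k+1)/C(k) with A=k + 2, B=k + 7, C=k**2 + 8*k + 16.
Need (k + 2)·f(k+1) − (k + 6)·f(k) = k**2 + 8*k + 16.
d = 4 from the (1,1,2) case.
Solve for f: f(k) = k*(k + 3)*(k + 4)*(k + 7)/20 (degree 4 ≤ 4).
So s_k = (B(k−1)f/C)·t_k = (k*(k + 3)*(k + 6)*(k + 7)/(20*(k + 4)))·t_k = k*(k + 7)/(5*(k**2 + 7*k + 10)).
Check: Δs_k = 4*(k + 4)/(k**4 + 16*k**3 + 91*k**2 + 216*k + 180). ✓
Σ_(k=0)^n t_k = s_(n+1) − s_(0) = ((n**2 + 9*n + 8)/(5*(n**2 + 9*n + 18))) − (0), i.e. (n**2 + 9*n + 8)/(5*(n**2 + 9*n + 18)).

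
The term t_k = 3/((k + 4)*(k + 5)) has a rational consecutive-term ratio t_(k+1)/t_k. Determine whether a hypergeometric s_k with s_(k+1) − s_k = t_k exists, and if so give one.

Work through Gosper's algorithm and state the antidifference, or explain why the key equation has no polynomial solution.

s_k = 3*k/(4*(k + 4))

t_(k+1)/t_k = (k + 4)/(k + 6).
Take A(k)=k + 4, B(k)=k + 6, C(k)=1.
Key eq: (k + 4)·f(k+1) = (k + 5)·f(k) + (1).
From deg A=1, deg B=1, deg C=0: d=1.
Solving with deg f ≤ 1: f(k) = k/4.
R(k) = B(k−1)·f(k)/C(k) = k*(k + 5)/4; s_k = R·t_k = 3*k/(4*(k + 4)).
Check: Δs_k = 3/(k**2 + 9*k + 20). ✓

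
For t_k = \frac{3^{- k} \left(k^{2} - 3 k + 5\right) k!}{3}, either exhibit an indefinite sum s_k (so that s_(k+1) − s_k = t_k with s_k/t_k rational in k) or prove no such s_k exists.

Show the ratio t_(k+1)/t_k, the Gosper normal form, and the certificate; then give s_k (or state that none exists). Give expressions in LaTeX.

s_k = 3^{- k} \left(k - 2\right) k!

The ratio is (k**3 + 2*k + 3)/(3*(k**2 - 3*k + 5)).
A = k/3 + 1/3, B = 1, C = k**2 - 3*k + 5.
Key eq: (k/3 + 1/3)·f(k+1) = (1)·f(k) + (k**2 - 3*k + 5).
From deg A=1, deg B=0, deg C=2: d=1.
Solving with deg f ≤ 1: f(k) = 3*(k - 2).
So s_k = (B(k−1)f/C)·t_k = (3*(k - 2)/(k**2 - 3*k + 5))·t_k = (k - 2)*factorial(k)/3**k.
Verify: (k**2 - 3*k + 5)*factorial(k)/(3*3**k) matches t_k.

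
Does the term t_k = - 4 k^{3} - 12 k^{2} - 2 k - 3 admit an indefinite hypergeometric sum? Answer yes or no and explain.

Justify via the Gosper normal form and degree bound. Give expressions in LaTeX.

Step 1: r(k) = (4*k**3 + 24*k**2 + 38*k + 21)/(4*k**3 + 12*k**2 + 2*k + 3).
Gosper form: A/B · C(k+1)/C(k) with A=1, B=1, C=k**3 + 3*k**2 + k/2 + 3/4.
f must satisfy (1)·f(k+1) − (1)·f(k) = k**3 + 3*k**2 + k/2 + 3/4.
From deg A=0, deg B=0, deg C=3: d=4.
Coefficient equations give f(k) = k*(k**3 + 2*k**2 - 4*k + 4)/4.
So s_k = (B(k−1)f/C)·t_k = (k*(k**3 + 2*k**2 - 4*k + 4)/(4*k**3 + 12*k**2 + 2*k + 3))·t_k = k*(-k**3 - 2*k**2 + 4*k - 4).
s_(k+1) − s_k = -4*k**3 - 12*k**2 - 2*k - 3 = t_k.

Yes. s_k = k \left(- k^{3} - 2 k^{2} + 4 k - 4\right).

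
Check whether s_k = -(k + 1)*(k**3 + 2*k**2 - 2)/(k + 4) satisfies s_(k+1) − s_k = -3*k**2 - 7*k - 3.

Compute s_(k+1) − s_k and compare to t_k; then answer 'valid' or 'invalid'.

s_(k+1) = -(k + 2)*((k + 1)**3 + 2*(k + 1)**2 - 2)/(k + 5)
s_(k+1) − s_k = (-3*k**4 - 28*k**3 - 75*k**2 - 74*k - 18)/(k**2 + 9*k + 20)
(s_(k+1) − s_k) − t_k = 3*(2*k**3 + 17*k**2 + 31*k + 14)/(k**2 + 9*k + 20)

Invalid: residual 3*(2*k**3 + 17*k**2 + 31*k + 14)/(k**2 + 9*k + 20) ≠ 0.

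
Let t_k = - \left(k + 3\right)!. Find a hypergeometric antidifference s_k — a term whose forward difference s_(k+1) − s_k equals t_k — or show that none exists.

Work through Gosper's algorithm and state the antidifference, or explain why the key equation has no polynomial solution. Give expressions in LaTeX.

not Gosper-summable; s_k does not exist

t_(k+1)/t_k = k + 4.
A = k + 4, B = 1, C = 1.
Solve (k + 4)·f(k+1) − (1)·f(k) = 1.
d = -1 from the (1,0,0) case.
deg f ≤ -1 is impossible — no certificate.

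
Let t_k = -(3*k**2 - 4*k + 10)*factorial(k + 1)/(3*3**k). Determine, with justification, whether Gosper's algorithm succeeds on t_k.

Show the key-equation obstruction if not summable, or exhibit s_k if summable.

r(k) = (k + 2)*(-4*k + 3*(k + 1)**2 + 6)/(3*(3*k**2 - 4*k + 10)) after simplifying.
A = k/3 + 2/3, B = 1, C = k**2 - 4*k/3 + 10/3.
Need (k/3 + 2/3)·f(k+1) − (1)·f(k) = k**2 - 4*k/3 + 10/3.
d = 1 from the (1,0,2) case.
Solve for f: f(k) = 3*k - 4 (degree 1 ≤ 1).
Certificate R = B(k−1)f/C = 3*(3*k - 4)/(3*k**2 - 4*k + 10) gives s_k = -(3*k - 4)*factorial(k + 1)/3**k.
Check: Δs_k = -(3*k**2 - 4*k + 10)*factorial(k + 1)/(3*3**k). ✓

Yes. s_k = -(3*k - 4)*factorial(k + 1)/3**k.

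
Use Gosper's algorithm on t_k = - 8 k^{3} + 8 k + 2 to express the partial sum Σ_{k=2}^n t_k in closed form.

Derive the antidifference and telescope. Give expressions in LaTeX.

S(n) = - 2 n^{4} - 4 n^{3} + 2 n^{2} + 6 n - 2

Ratio r(k) = (4*k - 4*(k + 1)**3 + 5)/(-4*k**3 + 4*k + 1).
Factor: A=1; B=1; C=k**3 - k - 1/4.
f must satisfy (1)·f(k+1) − (1)·f(k) = k**3 - k - 1/4.
Bound: deg f ≤ 4.
A polynomial solution: f(k) = k*(k**3 - 2*k**2 - k + 1)/4.
Certificate R = B(k−1)f/C = k*(k**3 - 2*k**2 - k + 1)/(4*k**3 - 4*k - 1) gives s_k = 2*k*(-k**3 + 2*k**2 + k - 1).
Verify: -8*k**3 + 8*k + 2 matches t_k.
Σ_(k=2)^n t_k = s_(n+1) − s_(2) = (-2*n**4 - 4*n**3 + 2*n**2 + 6*n + 2) − (4), i.e. -2*n**4 - 4*n**3 + 2*n**2 + 6*n - 2.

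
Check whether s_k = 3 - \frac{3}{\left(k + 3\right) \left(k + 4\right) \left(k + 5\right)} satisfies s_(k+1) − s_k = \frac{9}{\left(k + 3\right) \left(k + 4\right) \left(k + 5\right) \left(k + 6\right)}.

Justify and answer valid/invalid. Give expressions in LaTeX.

s_(k+1) = 3 - 3/((k + 4)*(k + 5)*(k + 6))
s_(k+1) − s_k = 9/((k + 3)*(k + 4)*(k + 5)*(k + 6))
(s_(k+1) − s_k) − t_k = 0

valid; difference matches t_k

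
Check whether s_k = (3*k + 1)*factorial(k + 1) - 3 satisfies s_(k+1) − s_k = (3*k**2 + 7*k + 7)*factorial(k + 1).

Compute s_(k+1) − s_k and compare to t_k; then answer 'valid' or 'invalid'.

s_(k+1) = (3*k + 4)*factorial(k + 2) - 3
s_(k+1) − s_k = (3*k**2 + 7*k + 7)*factorial(k + 1)
(s_(k+1) − s_k) − t_k = 0

valid; difference matches t_k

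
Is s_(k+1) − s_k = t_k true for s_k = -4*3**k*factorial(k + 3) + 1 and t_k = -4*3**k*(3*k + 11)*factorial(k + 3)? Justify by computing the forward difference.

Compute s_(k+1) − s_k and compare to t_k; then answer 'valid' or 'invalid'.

Valid — Δs_k = t_k.

s_(k+1) = -4*3**(k + 1)*factorial(k + 4) + 1
s_(k+1) − s_k = -4*3**k*(3*k + 11)*factorial(k + 3)
(s_(k+1) − s_k) − t_k = 0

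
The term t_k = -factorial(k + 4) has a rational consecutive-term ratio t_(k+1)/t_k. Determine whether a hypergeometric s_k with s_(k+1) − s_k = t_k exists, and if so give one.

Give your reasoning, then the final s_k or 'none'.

t_(k+1)/t_k = k + 5.
Take A(k)=k + 5, B(k)=1, C(k)=1.
Need (k + 5)·f(k+1) − (1)·f(k) = 1.
deg f ≤ -1 (via 1,0,0).
d = -1 < 0 ⇒ no nonzero polynomial f; not summable.

not Gosper-summable; s_k does not exist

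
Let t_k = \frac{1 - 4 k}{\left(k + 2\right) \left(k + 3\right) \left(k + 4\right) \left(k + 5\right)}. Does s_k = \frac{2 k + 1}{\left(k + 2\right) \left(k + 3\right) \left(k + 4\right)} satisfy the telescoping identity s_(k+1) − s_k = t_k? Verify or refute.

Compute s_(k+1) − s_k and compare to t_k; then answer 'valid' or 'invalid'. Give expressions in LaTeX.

s_(k+1) = (2*k + 3)/((k + 3)*(k + 4)*(k + 5))
s_(k+1) − s_k = (1 - 4*k)/(k**4 + 14*k**3 + 71*k**2 + 154*k + 120)
(s_(k+1) − s_k) − t_k = 0

valid (s_(k+1) − s_k reduces to t_k)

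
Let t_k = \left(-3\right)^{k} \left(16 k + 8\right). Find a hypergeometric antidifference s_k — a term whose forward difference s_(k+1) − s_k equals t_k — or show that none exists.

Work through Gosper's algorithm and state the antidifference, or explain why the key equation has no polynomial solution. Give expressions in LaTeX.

s_k = \left(-3\right)^{k} \left(1 - 4 k\right)

t_(k+1)/t_k = 3*(-2*k - 3)/(2*k + 1).
Take A(k)=-3, B(k)=1, C(k)=k + 1/2.
Set up (-3)·f(k+1) − (1)·f(k) − (k + 1/2) = 0.
Degrees (0,0,1) ⇒ d ≤ 1.
A polynomial solution: f(k) = -(4*k - 1)/16.
R(k) = B(k−1)·f(k)/C(k) = -(4*k - 1)/(8*(2*k + 1)); s_k = R·t_k = (-3)**k*(1 - 4*k).
Check: Δs_k = (-3)**k*(16*k + 8). ✓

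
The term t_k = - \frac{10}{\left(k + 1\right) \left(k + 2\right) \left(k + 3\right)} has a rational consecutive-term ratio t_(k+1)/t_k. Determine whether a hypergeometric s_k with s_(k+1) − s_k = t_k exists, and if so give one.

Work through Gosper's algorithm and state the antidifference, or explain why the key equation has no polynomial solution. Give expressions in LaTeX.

Ratio r(k) = (k + 1)/(k + 4).
Take A(k)=k + 1, B(k)=k + 4, C(k)=1.
f must satisfy (k + 1)·f(k+1) − (k + 3)·f(k) = 1.
Degrees (1,1,0) ⇒ d ≤ 2.
Solve for f: f(k) = k*(k + 3)/4 (degree 2 ≤ 2).
R(k) = B(k−1)·f(k)/C(k) = k*(k + 3)**2/4; s_k = R·t_k = 5*k*(-k - 3)/(2*(k + 1)*(k + 2)).
Verify: -10/(k**3 + 6*k**2 + 11*k + 6) matches t_k.

s_k = \frac{5 k \left(- k - 3\right)}{2 \left(k + 1\right) \left(k + 2\right)}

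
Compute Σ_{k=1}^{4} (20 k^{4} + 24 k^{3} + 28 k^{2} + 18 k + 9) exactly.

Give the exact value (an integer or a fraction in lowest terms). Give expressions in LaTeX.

Σ = 10536

r(k) = (20*k**4 + 104*k**3 + 220*k**2 + 226*k + 99)/(20*k**4 + 24*k**3 + 28*k**2 + 18*k + 9) after simplifying.
Take A(k)=1, B(k)=1, C(k)=k**4 + 6*k**3/5 + 7*k**2/5 + 9*k/10 + 9/20.
f must satisfy (1)·f(k+1) − (1)·f(k) = k**4 + 6*k**3/5 + 7*k**2/5 + 9*k/10 + 9/20.
d = 5 from the (0,0,4) case.
Match coefficients ⇒ f(k) = k*(4*k**4 - 4*k**3 + 4*k**2 + k + 4)/20.
Get s_k = R·t_k = k*(4*k**4 - 4*k**3 + 4*k**2 + k + 4) with R(k) = B(k−1)f(k)/C(k) = k*(4*k**4 - 4*k**3 + 4*k**2 + k + 4)/(20*k**4 + 24*k**3 + 28*k**2 + 18*k + 9).
s_(k+1) − s_k = 20*k**4 + 24*k**3 + 28*k**2 + 18*k + 9 = t_k.
Telescoping: Σ = s_(5) − s_(1) = 10545 − (9) = 10536.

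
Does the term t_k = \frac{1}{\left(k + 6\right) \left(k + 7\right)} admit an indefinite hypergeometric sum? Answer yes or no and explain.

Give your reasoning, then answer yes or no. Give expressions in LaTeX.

Compute t_(k+1)/t_k: get (k + 6)/(k + 8).
Gosper form: A/B · C(k+1)/C(k) with A=k + 6, B=k + 8, C=1.
f must satisfy (k + 6)·f(k+1) − (k + 7)·f(k) = 1.
Bound: deg f ≤ 1.
Match coefficients ⇒ f(k) = k/6.
Then R = B(k−1)f/C = k*(k + 7)/6, so s_k = R(k)·t_k = k/(6*(k + 6)).
Check: Δs_k = 1/(k**2 + 13*k + 42). ✓

Yes. s_k = \frac{k}{6 \left(k + 6\right)}.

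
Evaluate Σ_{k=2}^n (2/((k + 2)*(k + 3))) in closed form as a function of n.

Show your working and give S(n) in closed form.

t_(k+1)/t_k = (k + 2)/(k + 4).
Factor: A=k + 2; B=k + 4; C=1.
Key eq: (k + 2)·f(k+1) = (k + 3)·f(k) + (1).
deg f ≤ 1 (via 1,1,0).
Solve for f: f(k) = k/2 (degree 1 ≤ 1).
R(k) = B(k−1)·f(k)/C(k) = k*(k + 3)/2; s_k = R·t_k = k/(k + 2).
s_(k+1) − s_k = 2/(k**2 + 5*k + 6) = t_k.
Evaluate: s_(n+1) = (n + 1)/(n + 3); subtract s_(2) = 1/2 ⇒ S(n) = (n - 1)/(2*(n + 3)).

S(n) = (n - 1)/(2*(n + 3))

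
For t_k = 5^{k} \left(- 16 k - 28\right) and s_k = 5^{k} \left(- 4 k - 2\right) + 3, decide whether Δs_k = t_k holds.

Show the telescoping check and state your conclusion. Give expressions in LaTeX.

valid; difference matches t_k

s_(k+1) = -10*5**k*(2*k + 3) + 3
s_(k+1) − s_k = 5**k*(-16*k - 28)
(s_(k+1) − s_k) − t_k = 0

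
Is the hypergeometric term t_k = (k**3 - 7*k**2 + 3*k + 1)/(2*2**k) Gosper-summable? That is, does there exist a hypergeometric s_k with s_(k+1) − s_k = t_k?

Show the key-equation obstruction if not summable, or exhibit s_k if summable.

Ratio r(k) = (k**3 - 4*k**2 - 8*k - 2)/(2*(k**3 - 7*k**2 + 3*k + 1)).
Gosper form: A/B · C(k+1)/C(k) with A=1/2, B=1, C=k**3 - 7*k**2 + 3*k + 1.
Key eq: (1/2)·f(k+1) = (1)·f(k) + (k**3 - 7*k**2 + 3*k + 1).
From deg A=0, deg B=0, deg C=3: d=3.
Match coefficients ⇒ f(k) = -2*(k**3 - 4*k**2 - 2*k - 4).
Then R = B(k−1)f/C = -2*(k**3 - 4*k**2 - 2*k - 4)/(k**3 - 7*k**2 + 3*k + 1), so s_k = R(k)·t_k = (-k**3 + 4*k**2 + 2*k + 4)/2**k.
s_(k+1) − s_k = (k**3 - 7*k**2 + 3*k + 1)/(2*2**k) = t_k.

Yes. s_k = (-k**3 + 4*k**2 + 2*k + 4)/2**k.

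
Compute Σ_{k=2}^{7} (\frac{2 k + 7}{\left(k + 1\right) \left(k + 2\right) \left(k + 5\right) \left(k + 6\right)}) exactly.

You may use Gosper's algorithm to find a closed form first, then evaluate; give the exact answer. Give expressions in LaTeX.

Σ = 32/819

Ratio r(k) = (k + 1)*(k + 5)*(2*k + 9)/((k + 3)*(k + 7)*(2*k + 7)).
Normal form (A,B,C) = (k + 1, k + 7, k**3 + 21*k**2/2 + 73*k/2 + 42).
Solve (k + 1)·f(k+1) − (k + 6)·f(k) = k**3 + 21*k**2/2 + 73*k/2 + 42.
d = 5 from the (1,1,3) case.
Solve for f: f(k) = k*(k + 2)*(k + 3)*(k + 4)*(k + 6)/10 (degree 5 ≤ 5).
Get s_k = R·t_k = k*(k + 6)/(5*(k**2 + 6*k + 5)) with R(k) = B(k−1)f(k)/C(k) = k*(k + 2)*(k + 6)**2/(5*(2*k + 7)).
s_(k+1) − s_k = (2*k + 7)/(k**4 + 14*k**3 + 65*k**2 + 112*k + 60) = t_k.
Sum = s_(8) − s_(2); s_(8) = 112/585, s_(2) = 16/105 ⇒ 32/819.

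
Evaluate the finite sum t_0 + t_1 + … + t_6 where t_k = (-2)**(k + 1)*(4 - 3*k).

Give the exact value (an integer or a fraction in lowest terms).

Σ = 1276

Ratio r(k) = 2*(1 - 3*k)/(3*k - 4).
Gosper form: A/B · C(k+1)/C(k) with A=-2, B=1, C=k - 4/3.
Key eq: (-2)·f(k+1) = (1)·f(k) + (k - 4/3).
From deg A=0, deg B=0, deg C=1: d=1.
A polynomial solution: f(k) = -(k - 2)/3.
Get s_k = R·t_k = (-2)**(k + 1)*(k - 2) with R(k) = B(k−1)f(k)/C(k) = -(k - 2)/(3*k - 4).
s_(k+1) − s_k = (-2)**(k + 1)*(4 - 3*k) = t_k.
Sum = s_(7) − s_(0); s_(7) = 1280, s_(0) = 4 ⇒ 1276.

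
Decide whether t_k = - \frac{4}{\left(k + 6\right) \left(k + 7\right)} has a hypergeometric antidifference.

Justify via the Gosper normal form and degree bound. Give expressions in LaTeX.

Yes. s_k = - \frac{2 k}{3 k + 18}.

t_(k+1)/t_k = (k + 6)/(k + 8).
A = k + 6, B = k + 8, C = 1.
Solve (k + 6)·f(k+1) − (k + 7)·f(k) = 1.
deg f ≤ 1 (via 1,1,0).
Solving with deg f ≤ 1: f(k) = k/6.
Certificate R = B(k−1)f/C = k*(k + 7)/6 gives s_k = -2*k/(3*k + 18).
Δs = -4/(k**2 + 13*k + 42), as required.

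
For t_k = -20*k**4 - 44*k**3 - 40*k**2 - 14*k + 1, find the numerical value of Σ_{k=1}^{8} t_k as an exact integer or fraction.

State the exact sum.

Σ = -241120

Compute t_(k+1)/t_k: get (20*k**4 + 124*k**3 + 292*k**2 + 306*k + 117)/(20*k**4 + 44*k**3 + 40*k**2 + 14*k - 1).
Factor: A=1; B=1; C=k**4 + 11*k**3/5 + 2*k**2 + 7*k/10 - 1/20.
Set up (1)·f(k+1) − (1)·f(k) − (k**4 + 11*k**3/5 + 2*k**2 + 7*k/10 - 1/20) = 0.
deg f ≤ 5 (via 0,0,4).
Coefficient equations give f(k) = k*(4*k**4 + k**3 - 2*k**2 - 2*k - 2)/20.
R(k) = B(k−1)·f(k)/C(k) = k*(4*k**4 + k**3 - 2*k**2 - 2*k - 2)/(20*k**4 + 44*k**3 + 40*k**2 + 14*k - 1); s_k = R·t_k = k*(-4*k**4 - k**3 + 2*k**2 + 2*k + 2).
Verify: -20*k**4 - 44*k**3 - 40*k**2 - 14*k + 1 matches t_k.
Evaluate s at k=9 and k=1: -241119 and 1; difference -241120.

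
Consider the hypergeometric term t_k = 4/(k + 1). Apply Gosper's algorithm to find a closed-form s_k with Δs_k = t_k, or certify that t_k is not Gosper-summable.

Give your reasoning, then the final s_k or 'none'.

r(k) = (k + 1)/(k + 2) after simplifying.
Gosper form: A/B · C(k+1)/C(k) with A=k + 1, B=k + 2, C=1.
f must satisfy (k + 1)·f(k+1) − (k + 1)·f(k) = 1.
Bound: deg f ≤ 0.
Write f(k) = c0. Then LHS − RHS = -1, requiring -1 = 0: contradictory. No certificate.

none — t_k is not Gosper-summable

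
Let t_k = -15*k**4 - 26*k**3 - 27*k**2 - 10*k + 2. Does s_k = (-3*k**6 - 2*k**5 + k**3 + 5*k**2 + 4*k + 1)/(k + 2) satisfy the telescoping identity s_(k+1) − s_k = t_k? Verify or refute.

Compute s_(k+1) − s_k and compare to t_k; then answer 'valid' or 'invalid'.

s_(k+1) = (4*k - 3*(k + 1)**6 - 2*(k + 1)**5 + (k + 1)**3 + 5*(k + 1)**2 + 5)/(k + 3)
s_(k+1) − s_k = (-15*k**6 - 89*k**5 - 190*k**4 - 223*k**3 - 144*k**2 - 29*k + 9)/(k**2 + 5*k + 6)
(s_(k+1) − s_k) − t_k = 3*(4*k**5 + 19*k**4 + 26*k**3 + 22*k**2 + 7*k - 1)/(k**2 + 5*k + 6)

Invalid: residual 3*(4*k**5 + 19*k**4 + 26*k**3 + 22*k**2 + 7*k - 1)/(k**2 + 5*k + 6) ≠ 0.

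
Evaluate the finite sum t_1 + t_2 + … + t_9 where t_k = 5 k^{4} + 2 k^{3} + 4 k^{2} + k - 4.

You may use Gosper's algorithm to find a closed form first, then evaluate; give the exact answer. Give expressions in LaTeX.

The ratio is (5*k**4 + 22*k**3 + 40*k**2 + 35*k + 8)/(5*k**4 + 2*k**3 + 4*k**2 + k - 4).
Factor: A=1; B=1; C=k**4 + 2*k**3/5 + 4*k**2/5 + k/5 - 4/5.
Key eq: (1)·f(k+1) = (1)·f(k) + (k**4 + 2*k**3/5 + 4*k**2/5 + k/5 - 4/5).
Bound: deg f ≤ 5.
Solving with deg f ≤ 5: f(k) = k*(k**4 - 2*k**3 + 2*k**2 - k - 4)/5.
R(k) = B(k−1)·f(k)/C(k) = k*(k**4 - 2*k**3 + 2*k**2 - k - 4)/(5*k**4 + 2*k**3 + 4*k**2 + k - 4); s_k = R·t_k = k*(k**4 - 2*k**3 + 2*k**2 - k - 4).
Δs = 5*k**4 + 2*k**3 + 4*k**2 + k - 4, as required.
Telescoping: Σ = s_(10) − s_(1) = 81860 − (-4) = 81864.

Σ = 81864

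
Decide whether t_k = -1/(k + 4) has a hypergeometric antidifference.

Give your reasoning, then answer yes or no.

Compute t_(k+1)/t_k: get (k + 4)/(k + 5).
Factor: A=k + 4; B=k + 5; C=1.
f must satisfy (k + 4)·f(k+1) − (k + 4)·f(k) = 1.
Bound: deg f ≤ 0.
f = c0 ⇒ A·f(k+1) − B(k−1)·f(k) − C = -1. The system {-1 = 0} is inconsistent; no antidifference.

No — t_k has no hypergeometric antidifference.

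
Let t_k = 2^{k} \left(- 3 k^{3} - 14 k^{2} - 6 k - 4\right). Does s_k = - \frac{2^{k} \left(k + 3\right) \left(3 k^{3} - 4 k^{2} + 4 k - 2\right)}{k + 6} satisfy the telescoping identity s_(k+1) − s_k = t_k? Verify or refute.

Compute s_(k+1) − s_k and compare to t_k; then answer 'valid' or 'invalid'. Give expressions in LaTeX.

s_(k+1) = 2**(k + 1)*(-3*k**4 - 17*k**3 - 25*k**2 - 21*k - 4)/(k + 7)
s_(k+1) − s_k = 2**k*(-3*k**5 - 44*k**4 - 227*k**3 - 388*k**2 - 196*k - 90)/(k**2 + 13*k + 42)
(s_(k+1) − s_k) − t_k = 2**k*(9*k**4 + 87*k**3 + 282*k**2 + 108*k + 78)/(k**2 + 13*k + 42)

Invalid: residual \frac{2^{k} \left(9 k^{4} + 87 k^{3} + 282 k^{2} + 108 k + 78\right)}{k^{2} + 13 k + 42} ≠ 0.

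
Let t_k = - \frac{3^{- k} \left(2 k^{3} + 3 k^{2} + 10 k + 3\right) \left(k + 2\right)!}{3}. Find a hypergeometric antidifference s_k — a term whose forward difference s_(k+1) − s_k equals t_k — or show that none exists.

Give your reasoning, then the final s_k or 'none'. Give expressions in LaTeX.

s_k = - 3^{- k} \left(k + 1\right) \left(2 k - 3\right) \left(k + 2\right)!

Step 1: r(k) = (2*k**4 + 15*k**3 + 49*k**2 + 84*k + 54)/(3*(2*k**3 + 3*k**2 + 10*k + 3)).
Gosper form: A/B · C(k+1)/C(k) with A=k/3 + 1, B=1, C=k**3 + 3*k**2/2 + 5*k + 3/2.
Need (k/3 + 1)·f(k+1) − (1)·f(k) = k**3 + 3*k**2/2 + 5*k + 3/2.
deg f ≤ 2 (via 1,0,3).
Coefficient equations give f(k) = 3*(k + 1)*(2*k - 3)/2.
Certificate R = B(k−1)f/C = 3*(k + 1)*(2*k - 3)/(2*k**3 + 3*k**2 + 10*k + 3) gives s_k = -(k + 1)*(2*k - 3)*factorial(k + 2)/3**k.
Δs = -(2*k**3 + 3*k**2 + 10*k + 3)*factorial(k + 2)/(3*3**k), as required.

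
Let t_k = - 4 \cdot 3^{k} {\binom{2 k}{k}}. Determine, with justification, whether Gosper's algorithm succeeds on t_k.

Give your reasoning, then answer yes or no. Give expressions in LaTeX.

Ratio r(k) = 6*(2*k + 1)/(k + 1).
Gosper form: A/B · C(k+1)/C(k) with A=12*k + 6, B=k + 1, C=1.
Set up (12*k + 6)·f(k+1) − (k)·f(k) − (1) = 0.
From deg A=1, deg B=1, deg C=0: d=-1.
d = -1 < 0 ⇒ no nonzero polynomial f; not summable.

No — t_k has no hypergeometric antidifference.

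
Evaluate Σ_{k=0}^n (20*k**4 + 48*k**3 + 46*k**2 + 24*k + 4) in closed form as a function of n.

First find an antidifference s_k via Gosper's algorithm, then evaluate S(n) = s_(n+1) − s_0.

r(k) = (10*k**4 + 64*k**3 + 155*k**2 + 170*k + 71)/(10*k**4 + 24*k**3 + 23*k**2 + 12*k + 2) after simplifying.
Factor: A=1; B=1; C=k**4 + 12*k**3/5 + 23*k**2/10 + 6*k/5 + 1/5.
Key eq: (1)·f(k+1) = (1)·f(k) + (k**4 + 12*k**3/5 + 23*k**2/10 + 6*k/5 + 1/5).
deg f ≤ 5 (via 0,0,4).
Match coefficients ⇒ f(k) = k*(4*k**4 + 2*k**3 - 2*k**2 + k - 1)/20.
Get s_k = R·t_k = k*(4*k**4 + 2*k**3 - 2*k**2 + k - 1) with R(k) = B(k−1)f(k)/C(k) = k*(4*k**4 + 2*k**3 - 2*k**2 + k - 1)/(2*(10*k**4 + 24*k**3 + 23*k**2 + 12*k + 2)).
Check: Δs_k = 20*k**4 + 48*k**3 + 46*k**2 + 24*k + 4. ✓
Σ_(k=0)^n t_k = s_(n+1) − s_(0) = (4*n**5 + 22*n**4 + 46*n**3 + 47*n**2 + 23*n + 4) − (0), i.e. 4*n**5 + 22*n**4 + 46*n**3 + 47*n**2 + 23*n + 4.

S(n) = 4*n**5 + 22*n**4 + 46*n**3 + 47*n**2 + 23*n + 4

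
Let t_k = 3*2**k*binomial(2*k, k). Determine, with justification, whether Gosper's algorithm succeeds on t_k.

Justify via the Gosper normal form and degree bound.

t_(k+1)/t_k = 4*(2*k + 1)/(k + 1).
Normal form (A,B,C) = (8*k + 4, k + 1, 1).
Set up (8*k + 4)·f(k+1) − (k)·f(k) − (1) = 0.
From deg A=1, deg B=1, deg C=0: d=-1.
Negative degree bound (-1): no f exists, t_k not Gosper-summable.

No — negative degree bound, so no certificate f.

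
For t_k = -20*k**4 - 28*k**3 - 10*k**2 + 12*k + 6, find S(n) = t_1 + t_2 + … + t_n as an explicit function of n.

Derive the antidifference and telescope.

S(n) = n*(-4*n**4 - 17*n**3 - 24*n**2 - 6*n + 11)

t_(k+1)/t_k = (10*k**4 + 54*k**3 + 107*k**2 + 86*k + 20)/(10*k**4 + 14*k**3 + 5*k**2 - 6*k - 3).
Factor: A=1; B=1; C=k**4 + 7*k**3/5 + k**2/2 - 3*k/5 - 3/10.
f must satisfy (1)·f(k+1) − (1)·f(k) = k**4 + 7*k**3/5 + k**2/2 - 3*k/5 - 3/10.
Degrees (0,0,4) ⇒ d ≤ 5.
Solving with deg f ≤ 5: f(k) = k*(4*k**4 - 3*k**3 - 4*k**2 - 4*k + 1)/20.
R(k) = B(k−1)·f(k)/C(k) = k*(4*k**4 - 3*k**3 - 4*k**2 - 4*k + 1)/(2*(10*k**4 + 14*k**3 + 5*k**2 - 6*k - 3)); s_k = R·t_k = k*(-4*k**4 + 3*k**3 + 4*k**2 + 4*k - 1).
Verify: -20*k**4 - 28*k**3 - 10*k**2 + 12*k + 6 matches t_k.
Evaluate: s_(n+1) = -4*n**5 - 17*n**4 - 24*n**3 - 6*n**2 + 11*n + 6; subtract s_(1) = 6 ⇒ S(n) = n*(-4*n**4 - 17*n**3 - 24*n**2 - 6*n + 11).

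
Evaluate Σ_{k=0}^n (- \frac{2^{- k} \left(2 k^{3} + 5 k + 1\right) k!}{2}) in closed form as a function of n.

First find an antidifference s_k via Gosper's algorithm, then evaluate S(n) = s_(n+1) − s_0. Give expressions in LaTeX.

The ratio is (k + 1)*(5*k + 2*(k + 1)**3 + 6)/(2*(2*k**3 + 5*k + 1)).
A = k/2 + 1/2, B = 1, C = k**3 + 5*k/2 + 1/2.
Need (k/2 + 1/2)·f(k+1) − (1)·f(k) = k**3 + 5*k/2 + 1/2.
d = 2 from the (1,0,3) case.
Solve for f: f(k) = 2*k**2 - 2*k - 1 (degree 2 ≤ 2).
Get s_k = R·t_k = (-2*k**2 + 2*k + 1)*factorial(k)/2**k with R(k) = B(k−1)f(k)/C(k) = 2*(2*k**2 - 2*k - 1)/(2*k**3 + 5*k + 1).
Verify: -(2*k**3 + 5*k + 1)*factorial(k)/(2*2**k) matches t_k.
Σ_(k=0)^n t_k = s_(n+1) − s_(0) = (-2**(-n - 1)*(2*n**2 + 2*n - 1)*factorial(n + 1)) − (1), i.e. 2**(-n - 1)*(-2**(n + 1) - 2*n**3*factorial(n) - 4*n**2*factorial(n) - n*factorial(n) + factorial(n)).

S(n) = 2^{- n - 1} \left(- 2^{n + 1} - 2 n^{3} n! - 4 n^{2} n! - n n! + n!\right)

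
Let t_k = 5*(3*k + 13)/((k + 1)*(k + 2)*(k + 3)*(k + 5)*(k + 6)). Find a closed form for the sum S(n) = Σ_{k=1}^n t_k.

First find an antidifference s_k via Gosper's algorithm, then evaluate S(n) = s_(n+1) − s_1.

t_(k+1)/t_k = (k + 1)*(k + 5)*(3*k + 16)/((k + 4)*(k + 7)*(3*k + 13)).
Gosper form: A/B · C(k+1)/C(k) with A=k + 1, B=k + 7, C=k**2 + 25*k/3 + 52/3.
Key eq: (k + 1)·f(k+1) = (k + 6)·f(k) + (k**2 + 25*k/3 + 52/3).
Bound: deg f ≤ 5.
Coefficient equations give f(k) = k*(k + 3)*(k + 4)*(k**2 + 8*k + 17)/30.
So s_k = (B(k−1)f/C)·t_k = (k*(k + 3)*(k + 6)*(k**2 + 8*k + 17)/(10*(3*k + 13)))·t_k = k*(k**2 + 8*k + 17)/(2*(k**3 + 8*k**2 + 17*k + 10)).
s_(k+1) − s_k = 5*(3*k + 13)/(k**5 + 17*k**4 + 107*k**3 + 307*k**2 + 396*k + 180) = t_k.
Evaluate: s_(n+1) = (n**3 + 11*n**2 + 36*n + 26)/(2*(n**3 + 11*n**2 + 36*n + 36)); subtract s_(1) = 13/36 ⇒ S(n) = 5*n*(n**2 + 11*n + 36)/(36*(n**3 + 11*n**2 + 36*n + 36)).

S(n) = 5*n*(n**2 + 11*n + 36)/(36*(n**3 + 11*n**2 + 36*n + 36))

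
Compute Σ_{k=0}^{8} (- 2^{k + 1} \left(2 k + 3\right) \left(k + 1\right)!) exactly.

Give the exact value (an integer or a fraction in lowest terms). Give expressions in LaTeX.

Σ = -3715891198

r(k) = 2*(k + 2)*(2*k + 5)/(2*k + 3) after simplifying.
Take A(k)=2*k + 4, B(k)=1, C(k)=k + 3/2.
Key eq: (2*k + 4)·f(k+1) = (1)·f(k) + (k + 3/2).
Bound: deg f ≤ 0.
A polynomial solution: f(k) = 1/2.
Certificate R = B(k−1)f/C = 1/(2*k + 3) gives s_k = -2**(k + 1)*factorial(k + 1).
Check: Δs_k = -2**(k + 1)*(2*k + 3)*factorial(k + 1). ✓
Sum = s_(9) − s_(0); s_(9) = -3715891200, s_(0) = -2 ⇒ -3715891198.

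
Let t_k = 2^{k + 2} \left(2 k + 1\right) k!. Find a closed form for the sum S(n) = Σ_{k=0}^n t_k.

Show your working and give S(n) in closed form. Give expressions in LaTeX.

Step 1: r(k) = 2*(k + 1)*(2*k + 3)/(2*k + 1).
So A=2*k + 2 and B=1, with C=k + 1/2.
Set up (2*k + 2)·f(k+1) − (1)·f(k) − (k + 1/2) = 0.
Bound: deg f ≤ 0.
Solve for f: f(k) = 1/2 (degree 0 ≤ 0).
Then R = B(k−1)f/C = 1/(2*k + 1), so s_k = R(k)·t_k = 2**(k + 2)*factorial(k).
Δs = 2**(k + 2)*(2*k + 1)*factorial(k), as required.
Σ_(k=0)^n t_k = s_(n+1) − s_(0) = (2**(n + 3)*factorial(n + 1)) − (4), i.e. 8*2**n*factorial(n + 1) - 4.

S(n) = 8 \cdot 2^{n} \left(n + 1\right)! - 4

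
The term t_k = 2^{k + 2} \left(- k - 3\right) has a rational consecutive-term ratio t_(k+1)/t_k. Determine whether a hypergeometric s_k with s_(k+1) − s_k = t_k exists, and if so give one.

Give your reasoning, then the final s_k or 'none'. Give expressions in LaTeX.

r(k) = 2*(k + 4)/(k + 3) after simplifying.
So A=2 and B=1, with C=k + 3.
Need (2)·f(k+1) − (1)·f(k) = k + 3.
Degrees (0,0,1) ⇒ d ≤ 1.
Match coefficients ⇒ f(k) = k + 1.
Get s_k = R·t_k = 2**(k + 2)*(-k - 1) with R(k) = B(k−1)f(k)/C(k) = (k + 1)/(k + 3).
Verify: 2**(k + 2)*(-k - 3) matches t_k.

s_k = 2^{k + 2} \left(- k - 1\right)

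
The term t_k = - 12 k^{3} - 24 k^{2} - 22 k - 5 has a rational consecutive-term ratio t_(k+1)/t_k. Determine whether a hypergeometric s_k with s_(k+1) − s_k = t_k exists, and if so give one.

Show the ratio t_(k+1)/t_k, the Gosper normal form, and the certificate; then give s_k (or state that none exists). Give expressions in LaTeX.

s_k = k \left(- 3 k^{3} - 2 k^{2} - 2 k + 2\right)

t_(k+1)/t_k = (12*k**3 + 60*k**2 + 106*k + 63)/(12*k**3 + 24*k**2 + 22*k + 5).
Gosper form: A/B · C(k+1)/C(k) with A=1, B=1, C=k**3 + 2*k**2 + 11*k/6 + 5/12.
Solve (1)·f(k+1) − (1)·f(k) = k**3 + 2*k**2 + 11*k/6 + 5/12.
Degrees (0,0,3) ⇒ d ≤ 4.
Coefficient equations give f(k) = k*(3*k**3 + 2*k**2 + 2*k - 2)/12.
Certificate R = B(k−1)f/C = k*(3*k**3 + 2*k**2 + 2*k - 2)/(12*k**3 + 24*k**2 + 22*k + 5) gives s_k = k*(-3*k**3 - 2*k**2 - 2*k + 2).
Δs = -12*k**3 - 24*k**2 - 22*k - 5, as required.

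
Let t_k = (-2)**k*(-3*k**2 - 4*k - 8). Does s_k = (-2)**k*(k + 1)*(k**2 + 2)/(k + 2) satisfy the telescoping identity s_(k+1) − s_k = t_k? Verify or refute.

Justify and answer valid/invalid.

s_(k+1) = (-2)**(k + 1)*(k + 2)*((k + 1)**2 + 2)/(k + 3)
s_(k+1) − s_k = (-2)**k*(-3*k**4 - 16*k**3 - 35*k**2 - 48*k - 30)/(k**2 + 5*k + 6)
(s_(k+1) − s_k) − t_k = (-2)**k*(3*k**3 + 11*k**2 + 16*k + 18)/(k**2 + 5*k + 6)

Invalid: residual (-2)**k*(3*k**3 + 11*k**2 + 16*k + 18)/(k**2 + 5*k + 6) ≠ 0.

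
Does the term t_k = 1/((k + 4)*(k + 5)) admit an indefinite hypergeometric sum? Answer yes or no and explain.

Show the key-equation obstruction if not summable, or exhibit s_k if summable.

r(k) = (k + 4)/(k + 6) after simplifying.
A = k + 4, B = k + 6, C = 1.
Set up (k + 4)·f(k+1) − (k + 5)·f(k) − (1) = 0.
d = 1 from the (1,1,0) case.
A polynomial solution: f(k) = k/4.
Then R = B(k−1)f/C = k*(k + 5)/4, so s_k = R(k)·t_k = k/(4*(k + 4)).
s_(k+1) − s_k = 1/(k**2 + 9*k + 20) = t_k.

Yes. s_k = k/(4*(k + 4)).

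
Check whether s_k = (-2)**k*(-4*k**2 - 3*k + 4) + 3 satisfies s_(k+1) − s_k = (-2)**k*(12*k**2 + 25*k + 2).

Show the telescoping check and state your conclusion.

s_(k+1) = (-2)**(k + 1)*(-3*k - 4*(k + 1)**2 + 1) + 3
s_(k+1) − s_k = (-2)**k*(12*k**2 + 25*k + 2)
(s_(k+1) − s_k) − t_k = 0

Valid — Δs_k = t_k.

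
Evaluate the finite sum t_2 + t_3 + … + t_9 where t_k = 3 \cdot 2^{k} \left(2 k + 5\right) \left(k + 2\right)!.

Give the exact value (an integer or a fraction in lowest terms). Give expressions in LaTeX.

The ratio is 2*(k + 3)*(2*k + 7)/(2*k + 5).
Gosper form: A/B · C(k+1)/C(k) with A=2*k + 6, B=1, C=k + 5/2.
Solve (2*k + 6)·f(k+1) − (1)·f(k) = k + 5/2.
Bound: deg f ≤ 0.
Solving with deg f ≤ 0: f(k) = 1/2.
So s_k = (B(k−1)f/C)·t_k = (1/(2*k + 5))·t_k = 3*2**k*factorial(k + 2).
Verify: 3*2**k*(2*k + 5)*factorial(k + 2) matches t_k.
Sum = s_(10) − s_(2); s_(10) = 1471492915200, s_(2) = 288 ⇒ 1471492914912.

Σ = 1471492914912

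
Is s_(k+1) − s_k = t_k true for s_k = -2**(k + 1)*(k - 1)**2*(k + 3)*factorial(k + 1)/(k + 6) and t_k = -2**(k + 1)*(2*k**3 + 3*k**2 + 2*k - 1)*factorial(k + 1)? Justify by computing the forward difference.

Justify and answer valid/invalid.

Invalid: residual 6*2**k*(2*k**4 + 15*k**3 + 19*k**2 + 13*k - 7)*factorial(k + 1)/((k + 6)*(k + 7)) ≠ 0.

s_(k+1) = -2**(k + 2)*k**2*(k + 4)*factorial(k + 2)/(k + 7)
s_(k+1) − s_k = -2**(k + 1)*(2*k**5 + 23*k**4 + 80*k**3 + 94*k**2 + 32*k - 21)*factorial(k + 1)/((k + 6)*(k + 7))
(s_(k+1) − s_k) − t_k = 6*2**k*(2*k**4 + 15*k**3 + 19*k**2 + 13*k - 7)*factorial(k + 1)/((k + 6)*(k + 7))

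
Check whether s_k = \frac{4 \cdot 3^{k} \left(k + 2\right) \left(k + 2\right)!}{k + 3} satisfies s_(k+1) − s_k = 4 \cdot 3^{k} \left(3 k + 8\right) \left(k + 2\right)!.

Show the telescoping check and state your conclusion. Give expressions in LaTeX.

Invalid: residual - \frac{4 \cdot 3^{k} \left(3 k^{2} + 17 k + 23\right) \left(k + 2\right)!}{\left(k + 3\right) \left(k + 4\right)} ≠ 0.

s_(k+1) = 12*3**k*(k + 3)*factorial(k + 3)/(k + 4)
s_(k+1) − s_k = 4*3**k*(3*k**3 + 26*k**2 + 75*k + 73)*factorial(k + 2)/((k + 3)*(k + 4))
(s_(k+1) − s_k) − t_k = -4*3**k*(3*k**2 + 17*k + 23)*factorial(k + 2)/((k + 3)*(k + 4))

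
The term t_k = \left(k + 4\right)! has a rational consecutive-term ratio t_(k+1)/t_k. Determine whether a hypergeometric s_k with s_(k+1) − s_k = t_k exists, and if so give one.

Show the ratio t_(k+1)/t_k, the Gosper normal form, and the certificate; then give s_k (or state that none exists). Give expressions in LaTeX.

none (Gosper's algorithm certifies no s_k)

t_(k+1)/t_k = k + 5.
So A=k + 5 and B=1, with C=1.
Need (k + 5)·f(k+1) − (1)·f(k) = 1.
From deg A=1, deg B=0, deg C=0: d=-1.
deg f ≤ -1 is impossible — no certificate.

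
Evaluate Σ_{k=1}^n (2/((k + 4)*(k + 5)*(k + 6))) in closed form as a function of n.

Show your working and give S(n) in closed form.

S(n) = n*(n + 11)/(30*(n**2 + 11*n + 30))

t_(k+1)/t_k = (k + 4)/(k + 7).
So A=k + 4 and B=k + 7, with C=1.
Need (k + 4)·f(k+1) − (k + 6)·f(k) = 1.
Bound: deg f ≤ 2.
Solve for f: f(k) = k*(k + 9)/40 (degree 2 ≤ 2).
R(k) = B(k−1)·f(k)/C(k) = k*(k + 6)*(k + 9)/40; s_k = R·t_k = k*(k + 9)/(20*(k + 4)*(k + 5)).
Check: Δs_k = 2/(k**3 + 15*k**2 + 74*k + 120). ✓
Evaluate: s_(n+1) = (n**2 + 11*n + 10)/(20*(n**2 + 11*n + 30)); subtract s_(1) = 1/60 ⇒ S(n) = n*(n + 11)/(30*(n**2 + 11*n + 30)).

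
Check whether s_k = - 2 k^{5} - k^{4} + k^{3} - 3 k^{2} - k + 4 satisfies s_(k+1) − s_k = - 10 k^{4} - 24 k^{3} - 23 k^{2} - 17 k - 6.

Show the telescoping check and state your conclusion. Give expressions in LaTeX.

s_(k+1) = -k - 2*(k + 1)**5 - (k + 1)**4 + (k + 1)**3 - 3*(k + 1)**2 + 3
s_(k+1) − s_k = -10*k**4 - 24*k**3 - 23*k**2 - 17*k - 6
(s_(k+1) − s_k) − t_k = 0

valid (s_(k+1) − s_k reduces to t_k)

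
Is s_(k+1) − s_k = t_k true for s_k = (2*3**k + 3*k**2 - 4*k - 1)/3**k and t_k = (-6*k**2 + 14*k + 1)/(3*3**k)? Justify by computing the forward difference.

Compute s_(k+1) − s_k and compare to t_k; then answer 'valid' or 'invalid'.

valid; difference matches t_k

s_(k+1) = (6*3**k + 3*k**2 + 2*k - 2)/(3*3**k)
s_(k+1) − s_k = (-6*k**2 + 14*k + 1)/(3*3**k)
(s_(k+1) − s_k) − t_k = 0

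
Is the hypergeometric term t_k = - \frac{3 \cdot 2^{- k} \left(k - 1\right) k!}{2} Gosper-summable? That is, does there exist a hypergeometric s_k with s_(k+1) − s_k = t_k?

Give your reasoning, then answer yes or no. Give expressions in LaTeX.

Yes. s_k = - 3 \cdot 2^{- k} k!.

t_(k+1)/t_k = k*(k + 1)/(2*(k - 1)).
So A=k/2 + 1/2 and B=1, with C=k - 1.
f must satisfy (k/2 + 1/2)·f(k+1) − (1)·f(k) = k - 1.
Bound: deg f ≤ 0.
Coefficient equations give f(k) = 2.
Get s_k = R·t_k = -3*factorial(k)/2**k with R(k) = B(k−1)f(k)/C(k) = 2/(k - 1).
Δs = -3*(k - 1)*factorial(k)/(2*2**k), as required.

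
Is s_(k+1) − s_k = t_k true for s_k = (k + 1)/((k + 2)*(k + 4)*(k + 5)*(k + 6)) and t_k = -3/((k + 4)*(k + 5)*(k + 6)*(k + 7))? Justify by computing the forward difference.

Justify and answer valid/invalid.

Invalid: residual (4*k + 13)/(k**6 + 27*k**5 + 295*k**4 + 1665*k**3 + 5104*k**2 + 8028*k + 5040) ≠ 0.

s_(k+1) = (k + 2)/((k + 3)*(k + 5)*(k + 6)*(k + 7))
s_(k+1) − s_k = (-(k + 1)*(k + 3)*(k + 7) + (k + 2)**2*(k + 4))/((k + 2)*(k + 3)*(k + 4)*(k + 5)*(k + 6)*(k + 7))
(s_(k+1) − s_k) − t_k = (4*k + 13)/(k**6 + 27*k**5 + 295*k**4 + 1665*k**3 + 5104*k**2 + 8028*k + 5040)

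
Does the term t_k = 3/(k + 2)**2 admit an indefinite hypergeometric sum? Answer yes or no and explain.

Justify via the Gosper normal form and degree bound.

No; the coefficient equations for f are inconsistent.

Compute t_(k+1)/t_k: get (k + 2)**2/(k + 3)**2.
So A=k**2 + 4*k + 4 and B=k**2 + 6*k + 9, with C=1.
Set up (k**2 + 4*k + 4)·f(k+1) − (k**2 + 4*k + 4)·f(k) − (1) = 0.
d = 0 from the (2,2,0) case.
Generic f = c0 gives residual -1; -1 = 0 cannot hold, so t_k is not Gosper-summable.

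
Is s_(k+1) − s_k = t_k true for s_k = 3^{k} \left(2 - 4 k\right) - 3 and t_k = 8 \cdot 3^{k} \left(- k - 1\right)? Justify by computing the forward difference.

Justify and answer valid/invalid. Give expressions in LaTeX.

s_(k+1) = 6*3**k*(-2*k - 1) - 3
s_(k+1) − s_k = 8*3**k*(-k - 1)
(s_(k+1) − s_k) − t_k = 0

valid (s_(k+1) − s_k reduces to t_k)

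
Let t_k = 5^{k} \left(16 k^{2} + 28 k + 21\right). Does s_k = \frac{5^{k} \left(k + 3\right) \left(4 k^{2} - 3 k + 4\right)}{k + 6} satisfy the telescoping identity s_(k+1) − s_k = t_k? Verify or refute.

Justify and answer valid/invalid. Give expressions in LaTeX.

Invalid: residual \frac{5^{k} \left(- 48 k^{3} - 360 k^{2} - 576 k - 366\right)}{k^{2} + 13 k + 42} ≠ 0.

s_(k+1) = 5**(k + 1)*(k + 4)*(-3*k + 4*(k + 1)**2 + 1)/(k + 7)
s_(k+1) − s_k = 5**k*(16*k**4 + 188*k**3 + 697*k**2 + 873*k + 516)/(k**2 + 13*k + 42)
(s_(k+1) − s_k) − t_k = 5**k*(-48*k**3 - 360*k**2 - 576*k - 366)/(k**2 + 13*k + 42)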